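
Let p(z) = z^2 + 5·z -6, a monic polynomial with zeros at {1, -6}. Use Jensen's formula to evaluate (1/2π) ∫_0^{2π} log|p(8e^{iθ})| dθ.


Zeros: -6, 1; r = 8.
Inside |z| < r: -6, 1. Outside (|z| ≥ r): ∅.
p(0) = -6, so log|p(0)| = log(6) = 1.7918.
Apply Jensen: I(r) = log|p(0)| + Σ_k log(r/|z_k|), summed over zeros inside |z| < r.
  log(r/|z_k|) for z_k = 1: log(8/1) = 2.0794
  log(r/|z_k|) for z_k = -6: log(8/6) = 0.2877
Sum over inside zeros: 2.3671.
I(r) = log|p(0)| + (inside sum) = 1.7918 + 2.3671 = 4.1589.
Closed form (all zeros inside, monic): I(r) = n·log(r) = 2·log(8) = 4.1589. ✓

I(r) ≈ 4.1589.


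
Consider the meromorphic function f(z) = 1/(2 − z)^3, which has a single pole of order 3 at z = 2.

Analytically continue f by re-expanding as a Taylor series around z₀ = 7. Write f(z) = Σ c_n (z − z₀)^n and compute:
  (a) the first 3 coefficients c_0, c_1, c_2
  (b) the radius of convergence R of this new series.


Let w = z − z₀, so z = z₀ + w.
Then 2 − z = 2 − (z₀ + w) = (2 − z₀) − w = -5 − w.
f(z) = 1/(-5 − w)^3 = (1/(-5)^3) · (1 − w/(-5))^{−3}.
By the binomial series (1−u)^{−3} = Σ_{n≥0} C(n+2, 2) u^n for |u|<1, with u = w/(-5):
  c_n = C(n+2, 2) / (-5)^(n+3).
  c_0 = 1/(-5)^3 = -1/125.
  c_1 = 3/(-5)^4 = 3/625.
  c_2 = 6/(-5)^5 = -6/3125.
The series is valid for |w/d| < 1, i.e. |z − z₀| < |d|.
Radius of convergence: R = |2 − z₀| = |-5| = 5 (distance from z₀ to the singularity z = 2).

c_0 = -1/125, c_1 = 3/625, c_2 = -6/3125; R = 5.


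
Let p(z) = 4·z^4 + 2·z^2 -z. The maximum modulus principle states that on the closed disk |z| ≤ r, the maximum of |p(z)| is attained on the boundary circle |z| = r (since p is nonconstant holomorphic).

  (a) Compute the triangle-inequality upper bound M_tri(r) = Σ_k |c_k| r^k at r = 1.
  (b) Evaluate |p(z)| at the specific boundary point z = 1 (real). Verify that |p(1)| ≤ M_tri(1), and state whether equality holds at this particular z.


Coefficients: c_0 = 0, c_1 = -1, c_2 = 2, c_3 = 0, c_4 = 4. Radius r = 1.
Part (a). Triangle bound: M_tri(r) = Σ_k |c_k| r^k
  = |0|·1^0 + |-1|·1^1 + |2|·1^2 + |0|·1^3 + |4|·1^4
  = 0 + 1 + 2 + 0 + 4 = 7.
This bounds M(r) := max_{|z|=r} |p(z)| from above; equality holds iff all terms c_k z^k can be made to align in phase at a single z on |z|=r.
Part (b). At z = 1 (real, on the circle |z| = r):
  p(1) = (0)·1^0 + (-1)·1^1 + (2)·1^2 + (0)·1^3 + (4)·1^4 = 5.
  |p(1)| = 5.
Check: |p(1)| = 5 ≤ 7 = M_tri(1). ✓ Equality does not hold at z = 1 (the coefficients have mixed signs, so the terms do not all align in phase there).

M_tri(1) = 7; |p(1)| = 5; equality at z=1: no.


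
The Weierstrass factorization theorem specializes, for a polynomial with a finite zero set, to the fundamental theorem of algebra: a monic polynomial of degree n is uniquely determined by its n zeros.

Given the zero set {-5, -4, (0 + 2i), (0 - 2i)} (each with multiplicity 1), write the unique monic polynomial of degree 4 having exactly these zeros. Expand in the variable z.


The polynomial is p(z) = ∏_{α ∈ S} (z − α), where S = {-5, -4, (0 + 2i), (0 - 2i)}.
Expanding the product yields: p(z) = z^4 + 9·z^3 + 24·z^2 + 36·z + 80.
Note conjugate pairs combine to real quadratics: (z − (0+2i))(z − (0−2i)) = z² + 4.
The resulting polynomial has degree 4 and real coefficients as required.

p(z) = z^4 + 9·z^3 + 24·z^2 + 36·z + 80.


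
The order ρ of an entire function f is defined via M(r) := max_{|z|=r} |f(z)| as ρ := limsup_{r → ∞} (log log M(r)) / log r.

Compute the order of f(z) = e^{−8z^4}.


|e^{−8z^4}| = e^{Re(-8·z^4) + 0} ≤ e^{8|z|^4 + 0} = e^{8r^4 + 0} on |z| = r, so ρ ≤ 4. Choosing z on |z|=r so that -8·z^4 is real positive (always possible by picking arg z appropriately) gives |f(z)| = e^{8r^4 + 0}, matching the bound. The additive constant 0 does not affect log log M(r) ~ 4·log r. Hence ρ = 4.
Therefore ρ = 4.

Order ρ = 4.


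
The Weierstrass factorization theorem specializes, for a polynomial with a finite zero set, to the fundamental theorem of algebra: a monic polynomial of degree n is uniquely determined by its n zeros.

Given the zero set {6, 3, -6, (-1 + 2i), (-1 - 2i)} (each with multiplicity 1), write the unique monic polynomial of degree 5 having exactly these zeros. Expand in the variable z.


The polynomial is p(z) = ∏_{α ∈ S} (z − α), where S = {6, 3, -6, (-1 + 2i), (-1 - 2i)}.
Expanding the product yields: p(z) = z^5 -z^4 -37·z^3 + 21·z^2 + 36·z + 540.
Note conjugate pairs combine to real quadratics: (z − (-1+2i))(z − (-1−2i)) = z² + 2z + 5.
The resulting polynomial has degree 5 and real coefficients as required.

p(z) = z^5 -z^4 -37·z^3 + 21·z^2 + 36·z + 540.


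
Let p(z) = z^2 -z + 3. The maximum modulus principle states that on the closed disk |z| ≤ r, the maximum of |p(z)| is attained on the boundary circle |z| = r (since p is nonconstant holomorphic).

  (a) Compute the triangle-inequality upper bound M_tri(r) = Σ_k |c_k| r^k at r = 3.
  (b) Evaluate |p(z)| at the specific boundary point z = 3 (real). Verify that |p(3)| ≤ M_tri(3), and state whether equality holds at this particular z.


Coefficients: c_0 = 3, c_1 = -1, c_2 = 1. Radius r = 3.
Part (a). Triangle bound: M_tri(r) = Σ_k |c_k| r^k
  = |3|·3^0 + |-1|·3^1 + |1|·3^2
  = 3 + 3 + 9 = 15.
This bounds M(r) := max_{|z|=r} |p(z)| from above; equality holds iff all terms c_k z^k can be made to align in phase at a single z on |z|=r.
Part (b). At z = 3 (real, on the circle |z| = r):
  p(3) = (3)·3^0 + (-1)·3^1 + (1)·3^2 = 9.
  |p(3)| = 9.
Check: |p(3)| = 9 ≤ 15 = M_tri(3). ✓ Equality does not hold at z = 3 (the coefficients have mixed signs, so the terms do not all align in phase there).

M_tri(3) = 15; |p(3)| = 9; equality at z=3: no.


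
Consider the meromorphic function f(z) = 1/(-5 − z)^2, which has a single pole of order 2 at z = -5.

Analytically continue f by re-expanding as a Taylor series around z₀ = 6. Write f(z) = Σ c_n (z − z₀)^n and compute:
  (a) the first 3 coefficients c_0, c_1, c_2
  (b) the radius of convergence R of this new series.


Let w = z − z₀, so z = z₀ + w.
Then -5 − z = -5 − (z₀ + w) = (-5 − z₀) − w = -11 − w.
f(z) = 1/(-11 − w)^2 = (1/(-11)^2) · (1 − w/(-11))^{−2}.
By the binomial series (1−u)^{−2} = Σ_{n≥0} C(n+1, 1) u^n for |u|<1, with u = w/(-11):
  c_n = C(n+1, 1) / (-11)^(n+2).
  c_0 = 1/(-11)^2 = 1/121.
  c_1 = 2/(-11)^3 = -2/1331.
  c_2 = 3/(-11)^4 = 3/14641.
The series is valid for |w/d| < 1, i.e. |z − z₀| < |d|.
Radius of convergence: R = |-5 − z₀| = |-11| = 11 (distance from z₀ to the singularity z = -5).

c_0 = 1/121, c_1 = -2/1331, c_2 = 3/14641; R = 11.


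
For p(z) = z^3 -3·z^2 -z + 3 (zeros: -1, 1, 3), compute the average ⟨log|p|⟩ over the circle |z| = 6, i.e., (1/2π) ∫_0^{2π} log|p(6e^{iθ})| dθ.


Zeros: -1, 1, 3; r = 6.
Inside |z| < r: -1, 1, 3. Outside (|z| ≥ r): ∅.
p(0) = 3, so log|p(0)| = log(3) = 1.0986.
Apply Jensen: I(r) = log|p(0)| + Σ_k log(r/|z_k|), summed over zeros inside |z| < r.
  log(r/|z_k|) for z_k = -1: log(6/1) = 1.7918
  log(r/|z_k|) for z_k = 1: log(6/1) = 1.7918
  log(r/|z_k|) for z_k = 3: log(6/3) = 0.6931
Sum over inside zeros: 4.2767.
I(r) = log|p(0)| + (inside sum) = 1.0986 + 4.2767 = 5.3753.
Closed form (all zeros inside, monic): I(r) = n·log(r) = 3·log(6) = 5.3753. ✓

I(r) ≈ 5.3753.


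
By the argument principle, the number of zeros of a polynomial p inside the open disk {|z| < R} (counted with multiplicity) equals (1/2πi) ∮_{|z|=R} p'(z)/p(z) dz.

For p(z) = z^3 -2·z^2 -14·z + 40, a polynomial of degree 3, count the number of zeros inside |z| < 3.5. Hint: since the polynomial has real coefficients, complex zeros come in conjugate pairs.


The zeros of p are: (3 + 1i), (3 - 1i), -4.
Their magnitudes are: 3.162, 3.162, 4.
Zeros with |z| < R = 3.5: (3 + 1i), (3 - 1i).
Count = 2.
By the argument principle, (1/2πi) ∮_{|z|=R} p'(z)/p(z) dz equals exactly this count.

Number of zeros inside |z| < 3.5: 2.


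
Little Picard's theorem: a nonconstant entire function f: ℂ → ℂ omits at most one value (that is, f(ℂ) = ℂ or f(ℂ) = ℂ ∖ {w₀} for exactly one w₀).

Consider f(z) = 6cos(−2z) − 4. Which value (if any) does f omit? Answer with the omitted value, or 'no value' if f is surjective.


Little Picard bounds the complement of f(ℂ) to at most one point.
cos is entire and surjective onto ℂ: for every w ∈ ℂ, cos(ζ) = w has a solution ζ ∈ ℂ (e.g., via the complex inverse arccos). With ζ = −2z this gives z = ζ/(-2). Then 6·cos(−2z) takes every value in 6·ℂ = ℂ, and adding -4 is a bijection of ℂ. So f is surjective and omits no value. (Note: only on the real line is cos bounded by [−1, 1].)

Omitted value: no value.


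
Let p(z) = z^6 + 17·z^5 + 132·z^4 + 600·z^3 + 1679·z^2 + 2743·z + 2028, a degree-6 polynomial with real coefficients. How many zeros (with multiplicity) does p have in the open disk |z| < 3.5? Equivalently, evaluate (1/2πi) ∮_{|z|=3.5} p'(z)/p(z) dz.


The zeros of p are: (-2 + 3i), (-2 - 3i), -3, (-3 + 2i), (-3 - 2i), -4.
Their magnitudes are: 3.606, 3.606, 3, 3.606, 3.606, 4.
Zeros with |z| < R = 3.5: -3.
Count = 1.
By the argument principle, (1/2πi) ∮_{|z|=R} p'(z)/p(z) dz equals exactly this count.

Number of zeros inside |z| < 3.5: 1.


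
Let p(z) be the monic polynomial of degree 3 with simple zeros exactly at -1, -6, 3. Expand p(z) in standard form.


The polynomial is p(z) = ∏_{α ∈ S} (z − α), where S = {-1, -6, 3}.
Expanding the product yields: p(z) = z^3 + 4·z^2 -15·z -18.
The resulting polynomial has degree 3 and real coefficients as required.

p(z) = z^3 + 4·z^2 -15·z -18.


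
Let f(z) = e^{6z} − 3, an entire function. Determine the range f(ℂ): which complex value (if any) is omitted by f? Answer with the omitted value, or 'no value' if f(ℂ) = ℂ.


Little Picard bounds the complement of f(ℂ) to at most one point.
e^{6z} is never zero on ℂ, so 1·e^{6z} takes every value in ℂ ∖ {0}. Adding -3 shifts the range to ℂ ∖ {-3}. Thus f omits exactly the value -3.

Omitted value: -3.


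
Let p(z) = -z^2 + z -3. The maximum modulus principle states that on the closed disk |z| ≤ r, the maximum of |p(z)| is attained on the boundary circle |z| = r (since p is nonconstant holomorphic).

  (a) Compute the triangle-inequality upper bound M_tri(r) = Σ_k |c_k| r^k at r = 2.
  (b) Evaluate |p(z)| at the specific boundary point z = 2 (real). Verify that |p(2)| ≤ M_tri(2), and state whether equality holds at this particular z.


Coefficients: c_0 = -3, c_1 = 1, c_2 = -1. Radius r = 2.
Part (a). Triangle bound: M_tri(r) = Σ_k |c_k| r^k
  = |-3|·2^0 + |1|·2^1 + |-1|·2^2
  = 3 + 2 + 4 = 9.
This bounds M(r) := max_{|z|=r} |p(z)| from above; equality holds iff all terms c_k z^k can be made to align in phase at a single z on |z|=r.
Part (b). At z = 2 (real, on the circle |z| = r):
  p(2) = (-3)·2^0 + (1)·2^1 + (-1)·2^2 = -5.
  |p(2)| = 5.
Check: |p(2)| = 5 ≤ 9 = M_tri(2). ✓ Equality does not hold at z = 2 (the coefficients have mixed signs, so the terms do not all align in phase there).

M_tri(2) = 9; |p(2)| = 5; equality at z=2: no.


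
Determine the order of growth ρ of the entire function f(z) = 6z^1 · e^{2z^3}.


M(r) = max_{|z|=r} |6|·|z|^1·|e^{2z^3}| = 6·r^1 · e^{2r^3} (the factors attain their maxima compatibly on |z|=r). Then log M(r) = log 6 + 1·log r + 2r^3, dominated by the last term, so log log M(r) ~ 3·log r. The polynomial factor 6z^1 contributes only a log r term and does not affect the order. ρ = 3.
Therefore ρ = 3.

Order ρ = 3.


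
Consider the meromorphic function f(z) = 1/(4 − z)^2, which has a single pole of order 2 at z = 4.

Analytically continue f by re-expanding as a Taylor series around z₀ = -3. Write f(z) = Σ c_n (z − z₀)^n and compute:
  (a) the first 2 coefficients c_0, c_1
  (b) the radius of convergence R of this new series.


Let w = z − z₀, so z = z₀ + w.
Then 4 − z = 4 − (z₀ + w) = (4 − z₀) − w = 7 − w.
f(z) = 1/(7 − w)^2 = (1/(7)^2) · (1 − w/(7))^{−2}.
By the binomial series (1−u)^{−2} = Σ_{n≥0} C(n+1, 1) u^n for |u|<1, with u = w/(7):
  c_n = C(n+1, 1) / (7)^(n+2).
  c_0 = 1/(7)^2 = 1/49.
  c_1 = 2/(7)^3 = 2/343.
The series is valid for |w/d| < 1, i.e. |z − z₀| < |d|.
Radius of convergence: R = |4 − z₀| = |7| = 7 (distance from z₀ to the singularity z = 4).

c_0 = 1/49, c_1 = 2/343; R = 7.


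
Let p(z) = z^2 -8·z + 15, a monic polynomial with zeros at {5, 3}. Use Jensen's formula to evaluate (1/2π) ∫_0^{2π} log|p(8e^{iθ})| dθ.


Zeros: 3, 5; r = 8.
Inside |z| < r: 3, 5. Outside (|z| ≥ r): ∅.
p(0) = 15, so log|p(0)| = log(15) = 2.7081.
Apply Jensen: I(r) = log|p(0)| + Σ_k log(r/|z_k|), summed over zeros inside |z| < r.
  log(r/|z_k|) for z_k = 5: log(8/5) = 0.4700
  log(r/|z_k|) for z_k = 3: log(8/3) = 0.9808
Sum over inside zeros: 1.4508.
I(r) = log|p(0)| + (inside sum) = 2.7081 + 1.4508 = 4.1589.
Closed form (all zeros inside, monic): I(r) = n·log(r) = 2·log(8) = 4.1589. ✓

I(r) ≈ 4.1589.


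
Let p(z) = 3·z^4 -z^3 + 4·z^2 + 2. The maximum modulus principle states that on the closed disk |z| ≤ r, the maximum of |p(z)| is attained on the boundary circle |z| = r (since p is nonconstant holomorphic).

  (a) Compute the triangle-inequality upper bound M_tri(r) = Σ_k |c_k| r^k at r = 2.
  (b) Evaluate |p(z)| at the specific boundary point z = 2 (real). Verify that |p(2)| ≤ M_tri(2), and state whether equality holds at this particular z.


Coefficients: c_0 = 2, c_1 = 0, c_2 = 4, c_3 = -1, c_4 = 3. Radius r = 2.
Part (a). Triangle bound: M_tri(r) = Σ_k |c_k| r^k
  = |2|·2^0 + |0|·2^1 + |4|·2^2 + |-1|·2^3 + |3|·2^4
  = 2 + 0 + 16 + 8 + 48 = 74.
This bounds M(r) := max_{|z|=r} |p(z)| from above; equality holds iff all terms c_k z^k can be made to align in phase at a single z on |z|=r.
Part (b). At z = 2 (real, on the circle |z| = r):
  p(2) = (2)·2^0 + (0)·2^1 + (4)·2^2 + (-1)·2^3 + (3)·2^4 = 58.
  |p(2)| = 58.
Check: |p(2)| = 58 ≤ 74 = M_tri(2). ✓ Equality does not hold at z = 2 (the coefficients have mixed signs, so the terms do not all align in phase there).

M_tri(2) = 74; |p(2)| = 58; equality at z=2: no.


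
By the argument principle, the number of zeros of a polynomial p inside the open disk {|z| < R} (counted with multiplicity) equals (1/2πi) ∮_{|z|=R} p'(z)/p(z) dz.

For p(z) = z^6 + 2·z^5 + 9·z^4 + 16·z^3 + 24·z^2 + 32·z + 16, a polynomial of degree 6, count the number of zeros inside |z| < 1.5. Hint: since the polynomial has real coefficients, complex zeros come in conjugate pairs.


The zeros of p are: -1, (0 + 2i), (0 - 2i), -1, (0 + 2i), (0 - 2i).
Their magnitudes are: 1, 2, 2, 1, 2, 2.
Zeros with |z| < R = 1.5: -1, -1.
Count = 2.
By the argument principle, (1/2πi) ∮_{|z|=R} p'(z)/p(z) dz equals exactly this count.

Number of zeros inside |z| < 1.5: 2.


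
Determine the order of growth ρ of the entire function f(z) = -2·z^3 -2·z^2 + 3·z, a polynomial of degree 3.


|f(z)| ≤ Σ|c_k|·r^k = O(r^3) as r → ∞. Polynomial growth is O(e^{r^ε}) for every ε > 0 (since r^3/e^{r^ε} → 0), so ρ ≤ ε for all ε > 0, i.e. ρ = 0. Every nonconstant polynomial has order 0.
Therefore ρ = 0.

Order ρ = 0.


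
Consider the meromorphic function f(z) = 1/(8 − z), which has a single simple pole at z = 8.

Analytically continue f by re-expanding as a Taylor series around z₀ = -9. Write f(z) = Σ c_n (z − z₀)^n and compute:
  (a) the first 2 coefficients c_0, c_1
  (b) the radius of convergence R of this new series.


Let w = z − z₀, so z = z₀ + w.
Then 8 − z = 8 − (z₀ + w) = (8 − z₀) − w = 17 − w.
f(z) = 1/(17 − w) = (1/(17)) · 1/(1 − w/(17)) = Σ_{n≥0} w^n / (17)^(n+1).
So c_n = 1/(17)^(n+1):
  c_0 = 1/(17)^1 = 1/17.
  c_1 = 1/(17)^2 = 1/289.
The series is valid for |w/d| < 1, i.e. |z − z₀| < |d|.
Radius of convergence: R = |8 − z₀| = |17| = 17 (distance from z₀ to the singularity z = 8).

c_0 = 1/17, c_1 = 1/289; R = 17.


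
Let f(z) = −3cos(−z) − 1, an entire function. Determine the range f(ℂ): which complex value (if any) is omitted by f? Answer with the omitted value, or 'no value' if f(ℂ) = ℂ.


Little Picard bounds the complement of f(ℂ) to at most one point.
cos is entire and surjective onto ℂ: for every w ∈ ℂ, cos(ζ) = w has a solution ζ ∈ ℂ (e.g., via the complex inverse arccos). With ζ = −z this gives z = ζ/(-1). Then -3·cos(−z) takes every value in -3·ℂ = ℂ, and adding -1 is a bijection of ℂ. So f is surjective and omits no value. (Note: only on the real line is cos bounded by [−1, 1].)

Omitted value: no value.


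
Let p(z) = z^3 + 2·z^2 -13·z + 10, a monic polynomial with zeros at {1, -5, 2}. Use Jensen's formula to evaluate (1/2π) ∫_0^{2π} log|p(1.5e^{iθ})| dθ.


Zeros: -5, 1, 2; r = 1.5.
Inside |z| < r: 1. Outside (|z| ≥ r): -5, 2.
p(0) = 10, so log|p(0)| = log(10) = 2.3026.
Apply Jensen: I(r) = log|p(0)| + Σ_k log(r/|z_k|), summed over zeros inside |z| < r.
  log(r/|z_k|) for z_k = 1: log(1.5/1) = 0.4055
  Outside zeros (-5, 2) contribute nothing to the Jensen sum.
Sum over inside zeros: 0.4055.
I(r) = log|p(0)| + (inside sum) = 2.3026 + 0.4055 = 2.7081.
Note: since some zeros are outside |z| ≤ r, the simplified n·log(r) form does NOT apply — only the inside zeros contribute.

I(r) ≈ 2.7081.


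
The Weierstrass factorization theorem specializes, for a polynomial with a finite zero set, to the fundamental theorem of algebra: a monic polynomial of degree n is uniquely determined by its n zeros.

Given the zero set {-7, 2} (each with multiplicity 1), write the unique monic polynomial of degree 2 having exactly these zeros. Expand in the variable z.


The polynomial is p(z) = ∏_{α ∈ S} (z − α), where S = {-7, 2}.
Expanding the product yields: p(z) = z^2 + 5·z -14.
The resulting polynomial has degree 2 and real coefficients as required.

p(z) = z^2 + 5·z -14.


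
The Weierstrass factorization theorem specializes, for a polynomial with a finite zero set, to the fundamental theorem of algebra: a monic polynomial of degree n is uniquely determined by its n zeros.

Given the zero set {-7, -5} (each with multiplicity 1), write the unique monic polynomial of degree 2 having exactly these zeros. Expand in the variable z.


The polynomial is p(z) = ∏_{α ∈ S} (z − α), where S = {-7, -5}.
Expanding the product yields: p(z) = z^2 + 12·z + 35.
The resulting polynomial has degree 2 and real coefficients as required.

p(z) = z^2 + 12·z + 35.


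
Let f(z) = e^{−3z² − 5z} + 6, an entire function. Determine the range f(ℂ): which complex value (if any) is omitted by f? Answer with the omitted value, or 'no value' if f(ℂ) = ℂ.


Little Picard bounds the complement of f(ℂ) to at most one point.
The exponent g(z) = −3z² − 5z is a nonconstant polynomial, hence surjective onto ℂ. So e^{g(z)} takes every value in {e^w : w ∈ ℂ} = ℂ ∖ {0}. Adding 6 shifts the range to ℂ ∖ {6}. f omits exactly 6.

Omitted value: 6.


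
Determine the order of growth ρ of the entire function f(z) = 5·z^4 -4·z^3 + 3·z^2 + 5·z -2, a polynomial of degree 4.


|f(z)| ≤ Σ|c_k|·r^k = O(r^4) as r → ∞. Polynomial growth is O(e^{r^ε}) for every ε > 0 (since r^4/e^{r^ε} → 0), so ρ ≤ ε for all ε > 0, i.e. ρ = 0. Every nonconstant polynomial has order 0.
Therefore ρ = 0.

Order ρ = 0.


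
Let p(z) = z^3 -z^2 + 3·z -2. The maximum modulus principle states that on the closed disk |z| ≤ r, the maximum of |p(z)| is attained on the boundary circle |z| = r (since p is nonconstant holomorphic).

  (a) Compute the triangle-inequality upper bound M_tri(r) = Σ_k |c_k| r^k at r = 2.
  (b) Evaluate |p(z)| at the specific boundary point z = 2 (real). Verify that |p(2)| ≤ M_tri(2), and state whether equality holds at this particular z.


Coefficients: c_0 = -2, c_1 = 3, c_2 = -1, c_3 = 1. Radius r = 2.
Part (a). Triangle bound: M_tri(r) = Σ_k |c_k| r^k
  = |-2|·2^0 + |3|·2^1 + |-1|·2^2 + |1|·2^3
  = 2 + 6 + 4 + 8 = 20.
This bounds M(r) := max_{|z|=r} |p(z)| from above; equality holds iff all terms c_k z^k can be made to align in phase at a single z on |z|=r.
Part (b). At z = 2 (real, on the circle |z| = r):
  p(2) = (-2)·2^0 + (3)·2^1 + (-1)·2^2 + (1)·2^3 = 8.
  |p(2)| = 8.
Check: |p(2)| = 8 ≤ 20 = M_tri(2). ✓ Equality does not hold at z = 2 (the coefficients have mixed signs, so the terms do not all align in phase there).

M_tri(2) = 20; |p(2)| = 8; equality at z=2: no.


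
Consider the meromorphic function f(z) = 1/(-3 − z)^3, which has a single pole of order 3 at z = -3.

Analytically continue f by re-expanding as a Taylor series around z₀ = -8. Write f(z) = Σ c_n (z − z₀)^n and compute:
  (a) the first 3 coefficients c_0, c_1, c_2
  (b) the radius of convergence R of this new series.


Let w = z − z₀, so z = z₀ + w.
Then -3 − z = -3 − (z₀ + w) = (-3 − z₀) − w = 5 − w.
f(z) = 1/(5 − w)^3 = (1/(5)^3) · (1 − w/(5))^{−3}.
By the binomial series (1−u)^{−3} = Σ_{n≥0} C(n+2, 2) u^n for |u|<1, with u = w/(5):
  c_n = C(n+2, 2) / (5)^(n+3).
  c_0 = 1/(5)^3 = 1/125.
  c_1 = 3/(5)^4 = 3/625.
  c_2 = 6/(5)^5 = 6/3125.
The series is valid for |w/d| < 1, i.e. |z − z₀| < |d|.
Radius of convergence: R = |-3 − z₀| = |5| = 5 (distance from z₀ to the singularity z = -3).

c_0 = 1/125, c_1 = 3/625, c_2 = 6/3125; R = 5.


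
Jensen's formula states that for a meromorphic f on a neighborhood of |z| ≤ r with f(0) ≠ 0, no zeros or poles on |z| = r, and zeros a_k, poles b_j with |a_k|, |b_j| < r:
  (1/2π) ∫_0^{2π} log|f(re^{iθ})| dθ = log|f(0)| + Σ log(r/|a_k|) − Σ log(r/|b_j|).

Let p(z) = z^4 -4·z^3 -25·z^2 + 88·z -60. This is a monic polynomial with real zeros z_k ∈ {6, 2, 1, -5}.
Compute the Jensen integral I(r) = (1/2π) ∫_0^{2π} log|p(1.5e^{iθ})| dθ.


Zeros: -5, 1, 2, 6; r = 1.5.
Inside |z| < r: 1. Outside (|z| ≥ r): -5, 2, 6.
p(0) = -60, so log|p(0)| = log(60) = 4.0943.
Apply Jensen: I(r) = log|p(0)| + Σ_k log(r/|z_k|), summed over zeros inside |z| < r.
  log(r/|z_k|) for z_k = 1: log(1.5/1) = 0.4055
  Outside zeros (-5, 2, 6) contribute nothing to the Jensen sum.
Sum over inside zeros: 0.4055.
I(r) = log|p(0)| + (inside sum) = 4.0943 + 0.4055 = 4.4998.
Note: since some zeros are outside |z| ≤ r, the simplified n·log(r) form does NOT apply — only the inside zeros contribute.

I(r) ≈ 4.4998.


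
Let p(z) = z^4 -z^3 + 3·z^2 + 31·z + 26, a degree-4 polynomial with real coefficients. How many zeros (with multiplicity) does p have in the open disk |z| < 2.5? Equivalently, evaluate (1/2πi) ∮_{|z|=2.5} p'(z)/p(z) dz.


The zeros of p are: -2, (2 + 3i), (2 - 3i), -1.
Their magnitudes are: 2, 3.606, 3.606, 1.
Zeros with |z| < R = 2.5: -2, -1.
Count = 2.
By the argument principle, (1/2πi) ∮_{|z|=R} p'(z)/p(z) dz equals exactly this count.

Number of zeros inside |z| < 2.5: 2.


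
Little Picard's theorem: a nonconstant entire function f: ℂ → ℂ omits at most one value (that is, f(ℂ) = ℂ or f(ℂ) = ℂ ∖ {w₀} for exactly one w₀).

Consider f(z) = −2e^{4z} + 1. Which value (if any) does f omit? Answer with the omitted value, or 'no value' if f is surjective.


Little Picard bounds the complement of f(ℂ) to at most one point.
e^{4z} is never zero on ℂ, so -2·e^{4z} takes every value in ℂ ∖ {0}. Adding 1 shifts the range to ℂ ∖ {1}. Thus f omits exactly the value 1.

Omitted value: 1.


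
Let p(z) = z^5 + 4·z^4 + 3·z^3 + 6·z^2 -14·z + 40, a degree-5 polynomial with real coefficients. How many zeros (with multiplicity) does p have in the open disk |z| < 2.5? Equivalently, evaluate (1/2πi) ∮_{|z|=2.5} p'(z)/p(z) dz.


The zeros of p are: (-1 + 2i), (-1 - 2i), -4, (1 + 1i), (1 - 1i).
Their magnitudes are: 2.236, 2.236, 4, 1.414, 1.414.
Zeros with |z| < R = 2.5: (-1 + 2i), (-1 - 2i), (1 + 1i), (1 - 1i).
Count = 4.
By the argument principle, (1/2πi) ∮_{|z|=R} p'(z)/p(z) dz equals exactly this count.

Number of zeros inside |z| < 2.5: 4.


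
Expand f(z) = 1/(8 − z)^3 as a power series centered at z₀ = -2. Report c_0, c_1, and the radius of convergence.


Let w = z − z₀, so z = z₀ + w.
Then 8 − z = 8 − (z₀ + w) = (8 − z₀) − w = 10 − w.
f(z) = 1/(10 − w)^3 = (1/(10)^3) · (1 − w/(10))^{−3}.
By the binomial series (1−u)^{−3} = Σ_{n≥0} C(n+2, 2) u^n for |u|<1, with u = w/(10):
  c_n = C(n+2, 2) / (10)^(n+3).
  c_0 = 1/(10)^3 = 1/1000.
  c_1 = 3/(10)^4 = 3/10000.
The series is valid for |w/d| < 1, i.e. |z − z₀| < |d|.
Radius of convergence: R = |8 − z₀| = |10| = 10 (distance from z₀ to the singularity z = 8).

c_0 = 1/1000, c_1 = 3/10000; R = 10.


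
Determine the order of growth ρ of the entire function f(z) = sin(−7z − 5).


sin(w) is a linear combination of e^{iw} and e^{−iw} (or e^w, e^{−w} in the hyperbolic case), so |sin(w)| ≤ e^{|w|}. With w = −7z − 5, |w| ≤ 7|z| + 5 = 7r + 5 on |z| = r, giving M(r) ≤ e^{7r + 5}, so ρ ≤ 1. On a suitable ray (z = it for sin/cos; z = t for sinh/cosh, t real → ∞), |sin(−7z − 5)| grows like e^{7|t|}/2, so ρ ≥ 1. Hence ρ = 1.
Therefore ρ = 1.

Order ρ = 1.


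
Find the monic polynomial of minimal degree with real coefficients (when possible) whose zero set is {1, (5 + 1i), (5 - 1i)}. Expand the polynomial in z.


The polynomial is p(z) = ∏_{α ∈ S} (z − α), where S = {1, (5 + 1i), (5 - 1i)}.
Expanding the product yields: p(z) = z^3 -11·z^2 + 36·z -26.
Note conjugate pairs combine to real quadratics: (z − (5+1i))(z − (5−1i)) = z² − 10z + 26.
The resulting polynomial has degree 3 and real coefficients as required.

p(z) = z^3 -11·z^2 + 36·z -26.


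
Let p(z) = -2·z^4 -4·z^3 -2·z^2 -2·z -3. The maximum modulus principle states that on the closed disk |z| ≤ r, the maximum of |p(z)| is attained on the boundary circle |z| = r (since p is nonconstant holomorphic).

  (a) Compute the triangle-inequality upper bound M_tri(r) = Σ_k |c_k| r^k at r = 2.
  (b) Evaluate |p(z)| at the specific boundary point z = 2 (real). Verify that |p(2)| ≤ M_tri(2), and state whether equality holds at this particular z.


Coefficients: c_0 = -3, c_1 = -2, c_2 = -2, c_3 = -4, c_4 = -2. Radius r = 2.
Part (a). Triangle bound: M_tri(r) = Σ_k |c_k| r^k
  = |-3|·2^0 + |-2|·2^1 + |-2|·2^2 + |-4|·2^3 + |-2|·2^4
  = 3 + 4 + 8 + 32 + 32 = 79.
This bounds M(r) := max_{|z|=r} |p(z)| from above; equality holds iff all terms c_k z^k can be made to align in phase at a single z on |z|=r.
Part (b). At z = 2 (real, on the circle |z| = r):
  p(2) = (-3)·2^0 + (-2)·2^1 + (-2)·2^2 + (-4)·2^3 + (-2)·2^4 = -79.
  |p(2)| = 79.
Since all nonzero coefficients share the same sign, |p(2)| = 79 = M_tri(2); the triangle bound is attained at z = 2, so in fact M(r) = 79.

M_tri(2) = 79; |p(2)| = 79; equality at z=2: yes.


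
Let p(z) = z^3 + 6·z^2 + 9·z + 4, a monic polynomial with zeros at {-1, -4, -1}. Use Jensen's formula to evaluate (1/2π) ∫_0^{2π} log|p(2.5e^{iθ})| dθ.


Zeros: -4, -1, -1; r = 2.5.
Inside |z| < r: -1, -1. Outside (|z| ≥ r): -4.
p(0) = 4, so log|p(0)| = log(4) = 1.3863.
Apply Jensen: I(r) = log|p(0)| + Σ_k log(r/|z_k|), summed over zeros inside |z| < r.
  log(r/|z_k|) for z_k = -1: log(2.5/1) = 0.9163
  log(r/|z_k|) for z_k = -1: log(2.5/1) = 0.9163
  Outside zeros (-4) contribute nothing to the Jensen sum.
Sum over inside zeros: 1.8326.
I(r) = log|p(0)| + (inside sum) = 1.3863 + 1.8326 = 3.2189.
Note: since some zeros are outside |z| ≤ r, the simplified n·log(r) form does NOT apply — only the inside zeros contribute.

I(r) ≈ 3.2189.


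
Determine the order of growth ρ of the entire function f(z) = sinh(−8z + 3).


sinh(w) is a linear combination of e^{iw} and e^{−iw} (or e^w, e^{−w} in the hyperbolic case), so |sinh(w)| ≤ e^{|w|}. With w = −8z + 3, |w| ≤ 8|z| + 3 = 8r + 3 on |z| = r, giving M(r) ≤ e^{8r + 3}, so ρ ≤ 1. On a suitable ray (z = it for sin/cos; z = t for sinh/cosh, t real → ∞), |sinh(−8z + 3)| grows like e^{8|t|}/2, so ρ ≥ 1. Hence ρ = 1.
Therefore ρ = 1.

Order ρ = 1.


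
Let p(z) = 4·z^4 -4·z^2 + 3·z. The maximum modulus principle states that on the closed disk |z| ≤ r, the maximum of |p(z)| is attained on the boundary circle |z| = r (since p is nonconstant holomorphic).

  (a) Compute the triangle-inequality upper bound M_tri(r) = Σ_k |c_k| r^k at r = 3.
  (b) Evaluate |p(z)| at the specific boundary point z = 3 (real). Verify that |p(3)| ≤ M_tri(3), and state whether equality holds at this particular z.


Coefficients: c_0 = 0, c_1 = 3, c_2 = -4, c_3 = 0, c_4 = 4. Radius r = 3.
Part (a). Triangle bound: M_tri(r) = Σ_k |c_k| r^k
  = |0|·3^0 + |3|·3^1 + |-4|·3^2 + |0|·3^3 + |4|·3^4
  = 0 + 9 + 36 + 0 + 324 = 369.
This bounds M(r) := max_{|z|=r} |p(z)| from above; equality holds iff all terms c_k z^k can be made to align in phase at a single z on |z|=r.
Part (b). At z = 3 (real, on the circle |z| = r):
  p(3) = (0)·3^0 + (3)·3^1 + (-4)·3^2 + (0)·3^3 + (4)·3^4 = 297.
  |p(3)| = 297.
Check: |p(3)| = 297 ≤ 369 = M_tri(3). ✓ Equality does not hold at z = 3 (the coefficients have mixed signs, so the terms do not all align in phase there).

M_tri(3) = 369; |p(3)| = 297; equality at z=3: no.


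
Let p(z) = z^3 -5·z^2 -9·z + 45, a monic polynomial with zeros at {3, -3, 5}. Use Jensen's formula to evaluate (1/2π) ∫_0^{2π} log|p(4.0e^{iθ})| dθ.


Zeros: -3, 3, 5; r = 4.0.
Inside |z| < r: -3, 3. Outside (|z| ≥ r): 5.
p(0) = 45, so log|p(0)| = log(45) = 3.8067.
Apply Jensen: I(r) = log|p(0)| + Σ_k log(r/|z_k|), summed over zeros inside |z| < r.
  log(r/|z_k|) for z_k = 3: log(4.0/3) = 0.2877
  log(r/|z_k|) for z_k = -3: log(4.0/3) = 0.2877
  Outside zeros (5) contribute nothing to the Jensen sum.
Sum over inside zeros: 0.5754.
I(r) = log|p(0)| + (inside sum) = 3.8067 + 0.5754 = 4.3820.
Note: since some zeros are outside |z| ≤ r, the simplified n·log(r) form does NOT apply — only the inside zeros contribute.

I(r) ≈ 4.3820.


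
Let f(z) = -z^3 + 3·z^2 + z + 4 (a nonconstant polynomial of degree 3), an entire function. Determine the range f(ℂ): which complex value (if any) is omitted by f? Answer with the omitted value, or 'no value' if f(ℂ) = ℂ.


Little Picard bounds the complement of f(ℂ) to at most one point.
For every w ∈ ℂ, the equation p(z) − w = 0 is a nonconstant polynomial in z and hence has at least one root by the fundamental theorem of algebra. So p is surjective onto ℂ, omitting no value.

Omitted value: no value.


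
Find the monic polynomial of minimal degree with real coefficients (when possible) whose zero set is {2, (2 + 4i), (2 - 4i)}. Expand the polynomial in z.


The polynomial is p(z) = ∏_{α ∈ S} (z − α), where S = {2, (2 + 4i), (2 - 4i)}.
Expanding the product yields: p(z) = z^3 -6·z^2 + 28·z -40.
Note conjugate pairs combine to real quadratics: (z − (2+4i))(z − (2−4i)) = z² − 4z + 20.
The resulting polynomial has degree 3 and real coefficients as required.

p(z) = z^3 -6·z^2 + 28·z -40.


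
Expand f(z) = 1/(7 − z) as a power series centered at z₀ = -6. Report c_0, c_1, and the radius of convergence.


Let w = z − z₀, so z = z₀ + w.
Then 7 − z = 7 − (z₀ + w) = (7 − z₀) − w = 13 − w.
f(z) = 1/(13 − w) = (1/(13)) · 1/(1 − w/(13)) = Σ_{n≥0} w^n / (13)^(n+1).
So c_n = 1/(13)^(n+1):
  c_0 = 1/(13)^1 = 1/13.
  c_1 = 1/(13)^2 = 1/169.
The series is valid for |w/d| < 1, i.e. |z − z₀| < |d|.
Radius of convergence: R = |7 − z₀| = |13| = 13 (distance from z₀ to the singularity z = 7).

c_0 = 1/13, c_1 = 1/169; R = 13.


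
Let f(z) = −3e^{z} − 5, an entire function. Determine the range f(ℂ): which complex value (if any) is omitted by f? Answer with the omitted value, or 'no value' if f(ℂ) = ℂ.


Little Picard bounds the complement of f(ℂ) to at most one point.
e^{z} is never zero on ℂ, so -3·e^{z} takes every value in ℂ ∖ {0}. Adding -5 shifts the range to ℂ ∖ {-5}. Thus f omits exactly the value -5.

Omitted value: -5.


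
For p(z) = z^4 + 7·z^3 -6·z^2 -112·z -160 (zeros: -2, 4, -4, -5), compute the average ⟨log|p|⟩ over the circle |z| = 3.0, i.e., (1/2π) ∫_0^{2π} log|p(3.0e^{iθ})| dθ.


Zeros: -5, -4, -2, 4; r = 3.0.
Inside |z| < r: -2. Outside (|z| ≥ r): -5, -4, 4.
p(0) = -160, so log|p(0)| = log(160) = 5.0752.
Apply Jensen: I(r) = log|p(0)| + Σ_k log(r/|z_k|), summed over zeros inside |z| < r.
  log(r/|z_k|) for z_k = -2: log(3.0/2) = 0.4055
  Outside zeros (-5, -4, 4) contribute nothing to the Jensen sum.
Sum over inside zeros: 0.4055.
I(r) = log|p(0)| + (inside sum) = 5.0752 + 0.4055 = 5.4806.
Note: since some zeros are outside |z| ≤ r, the simplified n·log(r) form does NOT apply — only the inside zeros contribute.

I(r) ≈ 5.4806.


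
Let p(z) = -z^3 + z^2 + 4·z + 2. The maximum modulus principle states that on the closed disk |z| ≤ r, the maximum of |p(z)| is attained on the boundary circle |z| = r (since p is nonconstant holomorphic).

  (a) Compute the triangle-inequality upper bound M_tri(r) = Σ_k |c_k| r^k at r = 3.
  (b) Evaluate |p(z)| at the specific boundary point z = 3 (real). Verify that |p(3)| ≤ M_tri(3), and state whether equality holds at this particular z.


Coefficients: c_0 = 2, c_1 = 4, c_2 = 1, c_3 = -1. Radius r = 3.
Part (a). Triangle bound: M_tri(r) = Σ_k |c_k| r^k
  = |2|·3^0 + |4|·3^1 + |1|·3^2 + |-1|·3^3
  = 2 + 12 + 9 + 27 = 50.
This bounds M(r) := max_{|z|=r} |p(z)| from above; equality holds iff all terms c_k z^k can be made to align in phase at a single z on |z|=r.
Part (b). At z = 3 (real, on the circle |z| = r):
  p(3) = (2)·3^0 + (4)·3^1 + (1)·3^2 + (-1)·3^3 = -4.
  |p(3)| = 4.
Check: |p(3)| = 4 ≤ 50 = M_tri(3). ✓ Equality does not hold at z = 3 (the coefficients have mixed signs, so the terms do not all align in phase there).

M_tri(3) = 50; |p(3)| = 4; equality at z=3: no.


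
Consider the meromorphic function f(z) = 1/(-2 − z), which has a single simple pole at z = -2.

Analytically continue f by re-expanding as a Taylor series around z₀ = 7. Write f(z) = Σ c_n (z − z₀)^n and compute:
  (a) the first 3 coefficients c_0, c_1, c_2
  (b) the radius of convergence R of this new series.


Let w = z − z₀, so z = z₀ + w.
Then -2 − z = -2 − (z₀ + w) = (-2 − z₀) − w = -9 − w.
f(z) = 1/(-9 − w) = (1/(-9)) · 1/(1 − w/(-9)) = Σ_{n≥0} w^n / (-9)^(n+1).
So c_n = 1/(-9)^(n+1):
  c_0 = 1/(-9)^1 = -1/9.
  c_1 = 1/(-9)^2 = 1/81.
  c_2 = 1/(-9)^3 = -1/729.
The series is valid for |w/d| < 1, i.e. |z − z₀| < |d|.
Radius of convergence: R = |-2 − z₀| = |-9| = 9 (distance from z₀ to the singularity z = -2).

c_0 = -1/9, c_1 = 1/81, c_2 = -1/729; R = 9.


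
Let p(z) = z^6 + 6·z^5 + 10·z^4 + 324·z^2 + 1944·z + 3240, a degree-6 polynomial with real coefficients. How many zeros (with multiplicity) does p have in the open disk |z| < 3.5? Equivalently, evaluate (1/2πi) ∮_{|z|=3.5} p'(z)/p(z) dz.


The zeros of p are: (3 + 3i), (3 - 3i), (-3 + 3i), (-3 - 3i), (-3 + 1i), (-3 - 1i).
Their magnitudes are: 4.243, 4.243, 4.243, 4.243, 3.162, 3.162.
Zeros with |z| < R = 3.5: (-3 + 1i), (-3 - 1i).
Count = 2.
By the argument principle, (1/2πi) ∮_{|z|=R} p'(z)/p(z) dz equals exactly this count.

Number of zeros inside |z| < 3.5: 2.


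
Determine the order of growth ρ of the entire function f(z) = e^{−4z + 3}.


|e^{−4z + 3}| = e^{Re(-4·z) + 3} ≤ e^{4|z|^1 + 3} = e^{4r^1 + 3} on |z| = r, so ρ ≤ 1. Choosing z on |z|=r so that -4·z is real positive (always possible by picking arg z appropriately) gives |f(z)| = e^{4r^1 + 3}, matching the bound. The additive constant 3 does not affect log log M(r) ~ 1·log r. Hence ρ = 1.
Therefore ρ = 1.

Order ρ = 1.


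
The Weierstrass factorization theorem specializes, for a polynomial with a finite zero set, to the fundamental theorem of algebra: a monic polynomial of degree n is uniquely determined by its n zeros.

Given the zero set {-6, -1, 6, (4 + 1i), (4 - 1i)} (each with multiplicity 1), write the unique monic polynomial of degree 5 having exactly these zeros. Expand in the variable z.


The polynomial is p(z) = ∏_{α ∈ S} (z − α), where S = {-6, -1, 6, (4 + 1i), (4 - 1i)}.
Expanding the product yields: p(z) = z^5 -7·z^4 -27·z^3 + 269·z^2 -324·z -612.
Note conjugate pairs combine to real quadratics: (z − (4+1i))(z − (4−1i)) = z² − 8z + 17.
The resulting polynomial has degree 5 and real coefficients as required.

p(z) = z^5 -7·z^4 -27·z^3 + 269·z^2 -324·z -612.


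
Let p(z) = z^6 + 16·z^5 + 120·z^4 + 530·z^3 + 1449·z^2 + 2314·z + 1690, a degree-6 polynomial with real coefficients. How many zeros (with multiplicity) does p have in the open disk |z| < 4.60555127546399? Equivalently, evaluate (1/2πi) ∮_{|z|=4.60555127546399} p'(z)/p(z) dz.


The zeros of p are: (-3 + 2i), (-3 - 2i), (-2 + 3i), (-2 - 3i), (-3 + 1i), (-3 - 1i).
Their magnitudes are: 3.606, 3.606, 3.606, 3.606, 3.162, 3.162.
Zeros with |z| < R = 4.60555127546399: (-3 + 2i), (-3 - 2i), (-2 + 3i), (-2 - 3i), (-3 + 1i), (-3 - 1i).
Count = 6.
By the argument principle, (1/2πi) ∮_{|z|=R} p'(z)/p(z) dz equals exactly this count.

Number of zeros inside |z| < 4.60555127546399: 6.


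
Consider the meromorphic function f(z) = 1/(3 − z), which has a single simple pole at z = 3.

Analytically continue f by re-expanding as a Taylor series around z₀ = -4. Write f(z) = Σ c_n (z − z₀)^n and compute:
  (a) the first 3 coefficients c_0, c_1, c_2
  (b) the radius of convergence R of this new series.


Let w = z − z₀, so z = z₀ + w.
Then 3 − z = 3 − (z₀ + w) = (3 − z₀) − w = 7 − w.
f(z) = 1/(7 − w) = (1/(7)) · 1/(1 − w/(7)) = Σ_{n≥0} w^n / (7)^(n+1).
So c_n = 1/(7)^(n+1):
  c_0 = 1/(7)^1 = 1/7.
  c_1 = 1/(7)^2 = 1/49.
  c_2 = 1/(7)^3 = 1/343.
The series is valid for |w/d| < 1, i.e. |z − z₀| < |d|.
Radius of convergence: R = |3 − z₀| = |7| = 7 (distance from z₀ to the singularity z = 3).

c_0 = 1/7, c_1 = 1/49, c_2 = 1/343; R = 7.


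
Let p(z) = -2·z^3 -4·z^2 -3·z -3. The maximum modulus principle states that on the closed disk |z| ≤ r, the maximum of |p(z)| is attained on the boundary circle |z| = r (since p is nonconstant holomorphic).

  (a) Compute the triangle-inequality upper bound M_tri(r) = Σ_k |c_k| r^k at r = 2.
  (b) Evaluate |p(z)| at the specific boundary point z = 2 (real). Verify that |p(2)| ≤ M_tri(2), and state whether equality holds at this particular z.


Coefficients: c_0 = -3, c_1 = -3, c_2 = -4, c_3 = -2. Radius r = 2.
Part (a). Triangle bound: M_tri(r) = Σ_k |c_k| r^k
  = |-3|·2^0 + |-3|·2^1 + |-4|·2^2 + |-2|·2^3
  = 3 + 6 + 16 + 16 = 41.
This bounds M(r) := max_{|z|=r} |p(z)| from above; equality holds iff all terms c_k z^k can be made to align in phase at a single z on |z|=r.
Part (b). At z = 2 (real, on the circle |z| = r):
  p(2) = (-3)·2^0 + (-3)·2^1 + (-4)·2^2 + (-2)·2^3 = -41.
  |p(2)| = 41.
Since all nonzero coefficients share the same sign, |p(2)| = 41 = M_tri(2); the triangle bound is attained at z = 2, so in fact M(r) = 41.

M_tri(2) = 41; |p(2)| = 41; equality at z=2: yes.


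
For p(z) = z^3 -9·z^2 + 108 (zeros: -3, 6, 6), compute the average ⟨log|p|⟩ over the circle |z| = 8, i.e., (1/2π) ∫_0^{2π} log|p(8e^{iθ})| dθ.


Zeros: -3, 6, 6; r = 8.
Inside |z| < r: -3, 6, 6. Outside (|z| ≥ r): ∅.
p(0) = 108, so log|p(0)| = log(108) = 4.6821.
Apply Jensen: I(r) = log|p(0)| + Σ_k log(r/|z_k|), summed over zeros inside |z| < r.
  log(r/|z_k|) for z_k = -3: log(8/3) = 0.9808
  log(r/|z_k|) for z_k = 6: log(8/6) = 0.2877
  log(r/|z_k|) for z_k = 6: log(8/6) = 0.2877
Sum over inside zeros: 1.5562.
I(r) = log|p(0)| + (inside sum) = 4.6821 + 1.5562 = 6.2383.
Closed form (all zeros inside, monic): I(r) = n·log(r) = 3·log(8) = 6.2383. ✓

I(r) ≈ 6.2383.


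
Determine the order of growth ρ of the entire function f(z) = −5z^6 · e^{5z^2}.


M(r) = max_{|z|=r} |-5|·|z|^6·|e^{5z^2}| = 5·r^6 · e^{5r^2} (the factors attain their maxima compatibly on |z|=r). Then log M(r) = log 5 + 6·log r + 5r^2, dominated by the last term, so log log M(r) ~ 2·log r. The polynomial factor -5z^6 contributes only a log r term and does not affect the order. ρ = 2.
Therefore ρ = 2.

Order ρ = 2.
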